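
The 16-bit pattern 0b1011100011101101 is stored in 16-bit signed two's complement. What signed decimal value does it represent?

-18195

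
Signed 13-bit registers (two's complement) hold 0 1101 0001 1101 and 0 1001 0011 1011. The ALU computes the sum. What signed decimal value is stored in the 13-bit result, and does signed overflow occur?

-2472; overflow

0 1101 0001 1101 → 0110100011101 = 3357 (signed)
0 1001 0011 1011 → 0100100111011 = 2363 (signed)
  0110100011101
+ 0100100111011
= 1011001011000
Result 1011001011000: MSB = 1 → 5720 − 8192 = -2472.
Both addends are non-negative but the stored result is negative: signed overflow. The true value 3357 + 2363 = 5720 lies outside [-4096, 4095].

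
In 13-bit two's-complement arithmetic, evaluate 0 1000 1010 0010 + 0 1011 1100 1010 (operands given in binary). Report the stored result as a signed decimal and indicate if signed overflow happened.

-2964; overflow

0 1000 1010 0010 → 0100010100010 = 2210 (signed)
0 1011 1100 1010 → 0101111001010 = 3018 (signed)
  0100010100010
+ 0101111001010
= 1010001101100
Result 1010001101100: MSB = 1 → 5228 − 8192 = -2964.
Both addends are non-negative but the stored result is negative: signed overflow. The true value 2210 + 3018 = 5228 lies outside [-4096, 4095].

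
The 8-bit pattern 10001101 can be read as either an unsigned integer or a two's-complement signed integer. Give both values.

Unsigned: 10001101 = 141.
Signed: MSB=1 → 141 − 256 = -115.

unsigned = 141, signed = -115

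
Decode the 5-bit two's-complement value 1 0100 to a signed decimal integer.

-12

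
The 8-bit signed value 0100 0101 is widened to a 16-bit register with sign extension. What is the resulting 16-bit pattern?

0000000001000101

MSB of 01000101 is 0; replicate it into the new high bits.
00000000|01000101 → 0000000001000101 (still 69).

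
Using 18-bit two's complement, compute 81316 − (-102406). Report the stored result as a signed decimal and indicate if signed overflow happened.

-78422; overflow

81316 → 010011110110100100
-102406 → 100110111111111010
Subtract via negate-and-add: invert 100110111111111010 + 1 = 011001000000000110 (i.e. 102406).
  010011110110100100
+ 011001000000000110
= 101100110110101010
Result 101100110110101010: MSB = 1 → 183722 − 262144 = -78422.
Both addends (after negating the subtrahend) are non-negative but the stored result is negative: signed overflow. The true value 81316 − (-102406) = 183722 lies outside [-131072, 131071].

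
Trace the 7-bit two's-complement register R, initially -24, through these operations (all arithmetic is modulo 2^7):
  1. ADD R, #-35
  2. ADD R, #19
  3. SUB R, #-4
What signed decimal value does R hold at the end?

Start: R = -24 = 1101000.
R = -24 + (-35) = -59 = 1000101
R = -59 + 19 = -40 = 1011000
R = -40 − (-4) = -36 = 1011100

-36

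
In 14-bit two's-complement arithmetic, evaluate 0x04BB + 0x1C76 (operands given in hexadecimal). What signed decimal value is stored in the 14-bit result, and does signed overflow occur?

-7887; overflow

0x04BB = 00010010111011 = 1211 (signed)
0x1C76 = 01110001110110 = 7286 (signed)
  00010010111011
+ 01110001110110
= 10000100110001
Result 10000100110001: MSB = 1 → 8497 − 16384 = -7887.
Both addends are non-negative but the stored result is negative: signed overflow. The true value 1211 + 7286 = 8497 lies outside [-8192, 8191].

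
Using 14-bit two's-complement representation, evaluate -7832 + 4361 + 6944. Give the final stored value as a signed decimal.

3473

-7832 + 4361 = -3471 (11001001110001)
-3471 + 6944 = 3473 (00110110010001)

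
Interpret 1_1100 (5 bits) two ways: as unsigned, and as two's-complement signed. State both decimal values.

unsigned = 28, signed = -4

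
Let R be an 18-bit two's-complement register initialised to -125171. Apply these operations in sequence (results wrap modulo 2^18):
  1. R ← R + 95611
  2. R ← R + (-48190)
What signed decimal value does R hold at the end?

Start: R = -125171 = 100001011100001101.
R = -125171 + 95611 = -29560 = 111000110010001000
R = -29560 + (-48190) = -77750 = 101101000001001010

-77750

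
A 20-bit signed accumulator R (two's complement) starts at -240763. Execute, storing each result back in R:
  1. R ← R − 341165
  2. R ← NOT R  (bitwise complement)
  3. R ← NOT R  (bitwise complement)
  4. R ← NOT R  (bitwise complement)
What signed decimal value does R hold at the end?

-466649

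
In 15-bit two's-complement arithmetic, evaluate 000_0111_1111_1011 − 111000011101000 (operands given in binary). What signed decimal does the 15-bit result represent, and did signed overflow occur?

5907; no overflow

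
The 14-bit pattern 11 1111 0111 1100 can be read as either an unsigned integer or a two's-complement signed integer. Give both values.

unsigned = 16252, signed = -132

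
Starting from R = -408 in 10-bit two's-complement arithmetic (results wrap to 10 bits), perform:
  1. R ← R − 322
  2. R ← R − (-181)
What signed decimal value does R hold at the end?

475

Start: R = -408 = 1001101000.
R = -408 − 322 = -730; wraps to 294 = 0100100110
R = 294 − (-181) = 475 = 0111011011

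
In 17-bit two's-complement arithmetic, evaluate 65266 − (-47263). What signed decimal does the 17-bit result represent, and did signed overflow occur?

-18543; overflow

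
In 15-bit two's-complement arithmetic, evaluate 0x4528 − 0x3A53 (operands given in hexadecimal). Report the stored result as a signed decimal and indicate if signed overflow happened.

0x4528 = 100010100101000 = -15064 (signed)
0x3A53 = 011101001010011 = 14931 (signed)
Subtract via negate-and-add: invert 011101001010011 + 1 = 100010110101101 (i.e. -14931).
  100010100101000
+ 100010110101101
= 000101011010101  (discard carry-out 1)
Result 000101011010101: MSB = 0 → value 2773.
Both addends (after negating the subtrahend) are negative but the stored result is non-negative: signed overflow. The true value -15064 − 14931 = -29995 lies outside [-16384, 16383].

2773; overflow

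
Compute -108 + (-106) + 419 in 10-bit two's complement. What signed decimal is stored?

205

-108 + (-106) = -214 (1100101010)
-214 + 419 = 205 (0011001101)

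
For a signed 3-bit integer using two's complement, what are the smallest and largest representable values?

min = -4, max = 3

Minimum: −2^2 = -4.
Maximum: 2^2 − 1 = 3.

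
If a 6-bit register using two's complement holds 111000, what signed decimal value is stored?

-8

MSB is 1, so the value is negative.
Unsigned reading: 56. Subtract 2^6 = 64: 56 − 64 = -8.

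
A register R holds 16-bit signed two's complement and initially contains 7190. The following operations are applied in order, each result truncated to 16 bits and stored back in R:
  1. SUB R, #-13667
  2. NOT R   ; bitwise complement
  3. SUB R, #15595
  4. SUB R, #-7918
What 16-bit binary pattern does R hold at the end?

1001000010001001

Start: R = 7190 = 0001110000010110.
R = 7190 − (-13667) = 20857 = 0101000101111001
R = NOT 0101000101111001 = 1010111010000110 = -20858
R = -20858 − 15595 = -36453; wraps to 29083 = 0111000110011011
R = 29083 − (-7918) = 37001; wraps to -28535 = 1001000010001001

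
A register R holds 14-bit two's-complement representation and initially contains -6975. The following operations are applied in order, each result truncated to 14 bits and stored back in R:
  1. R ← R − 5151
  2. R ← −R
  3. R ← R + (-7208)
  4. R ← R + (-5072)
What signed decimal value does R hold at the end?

Start: R = -6975 = 10010011000001.
R = -6975 − 5151 = -12126; wraps to 4258 = 01000010100010
R = −(4258) = -4258 = 10111101011110
R = -4258 + (-7208) = -11466; wraps to 4918 = 01001100110110
R = 4918 + (-5072) = -154 = 11111101100110

-154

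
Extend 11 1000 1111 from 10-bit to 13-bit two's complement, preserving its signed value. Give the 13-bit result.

1111110001111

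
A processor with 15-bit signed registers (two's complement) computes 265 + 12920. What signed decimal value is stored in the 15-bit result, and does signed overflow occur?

265 → 000000100001001
12920 → 011001001111000
  000000100001001
+ 011001001111000
= 011001110000001
Result 011001110000001: MSB = 0 → value 13185.
Both addends are non-negative and so is the stored result: no signed overflow.

13185; no overflow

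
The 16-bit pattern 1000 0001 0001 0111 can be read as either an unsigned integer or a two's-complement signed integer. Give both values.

unsigned = 33047, signed = -32489

Unsigned: 1000000100010111 = 33047.
Signed: MSB=1 → 33047 − 65536 = -32489.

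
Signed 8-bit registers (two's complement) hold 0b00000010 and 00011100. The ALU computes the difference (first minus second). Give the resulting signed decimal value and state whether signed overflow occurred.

-26; no overflow

0b00000010 → 00000010 = 2 (signed)
00011100 = 28 (signed)
Subtract via negate-and-add: invert 00011100 + 1 = 11100100 (i.e. -28).
  00000010
+ 11100100
= 11100110
Result 11100110: MSB = 1 → 230 − 256 = -26.
Addends (after negating the subtrahend) have opposite signs, so signed overflow cannot occur.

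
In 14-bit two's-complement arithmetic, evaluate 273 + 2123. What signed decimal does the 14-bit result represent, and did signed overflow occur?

2396; no overflow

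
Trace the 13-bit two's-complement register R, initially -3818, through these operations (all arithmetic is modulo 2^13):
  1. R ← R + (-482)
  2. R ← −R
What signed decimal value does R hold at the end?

-3892

Start: R = -3818 = 1000100010110.
R = -3818 + (-482) = -4300; wraps to 3892 = 0111100110100
R = −(3892) = -3892 = 1000011001100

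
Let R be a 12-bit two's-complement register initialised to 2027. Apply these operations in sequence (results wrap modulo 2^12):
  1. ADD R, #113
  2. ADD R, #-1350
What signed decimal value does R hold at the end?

Start: R = 2027 = 011111101011.
R = 2027 + 113 = 2140; wraps to -1956 = 100001011100
R = -1956 + (-1350) = -3306; wraps to 790 = 001100010110

790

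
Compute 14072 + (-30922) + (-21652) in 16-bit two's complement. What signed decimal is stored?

14072 + (-30922) = -16850 (1011111000101110)
-16850 + (-21652) = -38502 → wraps to 27034 (0110100110011010)

27034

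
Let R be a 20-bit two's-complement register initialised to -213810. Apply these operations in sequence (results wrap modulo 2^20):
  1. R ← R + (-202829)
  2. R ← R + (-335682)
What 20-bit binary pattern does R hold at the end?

Start: R = -213810 = 11001011110011001110.
R = -213810 + (-202829) = -416639 = 10011010010010000001
R = -416639 + (-335682) = -752321; wraps to 296255 = 01001000010100111111

01001000010100111111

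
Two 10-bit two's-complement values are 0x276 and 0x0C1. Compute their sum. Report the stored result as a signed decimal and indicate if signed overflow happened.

-201; no overflow

0x276 = 1001110110 = -394 (signed)
0x0C1 = 0011000001 = 193 (signed)
  1001110110
+ 0011000001
= 1100110111
Result 1100110111: MSB = 1 → 823 − 1024 = -201.
Addends have opposite signs, so signed overflow cannot occur.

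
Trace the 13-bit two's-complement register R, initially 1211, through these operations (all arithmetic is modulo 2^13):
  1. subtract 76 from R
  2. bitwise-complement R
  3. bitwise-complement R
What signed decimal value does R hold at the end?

1135

Start: R = 1211 = 0010010111011.
R = 1211 − 76 = 1135 = 0010001101111
R = NOT 0010001101111 = 1101110010000 = -1136
R = NOT 1101110010000 = 0010001101111 = 1135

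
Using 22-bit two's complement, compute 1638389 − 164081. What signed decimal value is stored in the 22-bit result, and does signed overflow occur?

1474308; no overflow

1638389 → 0110001111111111110101
164081 → 0000101000000011110001
Subtract via negate-and-add: invert 0000101000000011110001 + 1 = 1111010111111100001111 (i.e. -164081).
  0110001111111111110101
+ 1111010111111100001111
= 0101100111111100000100  (discard carry-out 1)
Result 0101100111111100000100: MSB = 0 → value 1474308.
Addends (after negating the subtrahend) have opposite signs, so signed overflow cannot occur.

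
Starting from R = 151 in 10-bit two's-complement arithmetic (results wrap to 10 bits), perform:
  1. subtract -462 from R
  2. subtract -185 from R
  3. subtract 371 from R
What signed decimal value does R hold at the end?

427

Start: R = 151 = 0010010111.
R = 151 − (-462) = 613; wraps to -411 = 1001100101
R = -411 − (-185) = -226 = 1100011110
R = -226 − 371 = -597; wraps to 427 = 0110101011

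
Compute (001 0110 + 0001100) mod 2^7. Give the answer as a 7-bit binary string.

0100010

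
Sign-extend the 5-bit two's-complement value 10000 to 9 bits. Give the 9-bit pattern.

MSB of 10000 is 1; replicate it into the new high bits.
1111|10000 → 111110000 (still -16).

111110000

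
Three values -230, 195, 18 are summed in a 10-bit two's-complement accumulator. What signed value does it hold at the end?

-230 + 195 = -35 (1111011101)
-35 + 18 = -17 (1111101111)

-17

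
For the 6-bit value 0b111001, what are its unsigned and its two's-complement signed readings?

unsigned = 57, signed = -7

Unsigned: 111001 = 57.
Signed: MSB=1 → 57 − 64 = -7.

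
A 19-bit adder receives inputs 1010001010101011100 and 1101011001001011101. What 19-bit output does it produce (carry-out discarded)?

  1010001010101011100
+ 1101011001001011101
= 0111100011110111001  (discard carry-out 1)

0111100011110111001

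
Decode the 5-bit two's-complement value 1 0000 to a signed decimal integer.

-16

MSB is 1, so the value is negative.
Invert: 01111. Add 1: 10000 = 16. So the value is −16.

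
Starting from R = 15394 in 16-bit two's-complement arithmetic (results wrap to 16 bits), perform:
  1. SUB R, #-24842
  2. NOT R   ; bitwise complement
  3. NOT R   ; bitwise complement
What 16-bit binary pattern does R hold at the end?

1001110100101100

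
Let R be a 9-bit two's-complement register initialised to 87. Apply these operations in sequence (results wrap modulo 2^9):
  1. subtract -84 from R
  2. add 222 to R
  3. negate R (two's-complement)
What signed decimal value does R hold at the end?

Start: R = 87 = 001010111.
R = 87 − (-84) = 171 = 010101011
R = 171 + 222 = 393; wraps to -119 = 110001001
R = −(-119) = 119 = 001110111

119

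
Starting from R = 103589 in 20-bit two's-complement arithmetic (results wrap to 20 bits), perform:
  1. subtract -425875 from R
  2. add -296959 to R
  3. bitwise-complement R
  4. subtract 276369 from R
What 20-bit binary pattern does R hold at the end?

Start: R = 103589 = 00011001010010100101.
R = 103589 − (-425875) = 529464; wraps to -519112 = 10000001010000111000
R = -519112 + (-296959) = -816071; wraps to 232505 = 00111000110000111001
R = NOT 00111000110000111001 = 11000111001111000110 = -232506
R = -232506 − 276369 = -508875 = 10000011110000110101

10000011110000110101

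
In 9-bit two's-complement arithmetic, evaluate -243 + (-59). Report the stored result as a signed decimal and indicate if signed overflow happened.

210; overflow

-243 → 100001101
-59 → 111000101
  100001101
+ 111000101
= 011010010  (discard carry-out 1)
Result 011010010: MSB = 0 → value 210.
Both addends are negative but the stored result is non-negative: signed overflow. The true value -243 + (-59) = -302 lies outside [-256, 255].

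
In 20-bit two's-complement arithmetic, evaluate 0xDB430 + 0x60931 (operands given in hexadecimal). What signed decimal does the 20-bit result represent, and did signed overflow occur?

245089; no overflow

0xDB430 = 11011011010000110000 = -150480 (signed)
0x60931 = 01100000100100110001 = 395569 (signed)
  11011011010000110000
+ 01100000100100110001
= 00111011110101100001  (discard carry-out 1)
Result 00111011110101100001: MSB = 0 → value 245089.
Addends have opposite signs, so signed overflow cannot occur.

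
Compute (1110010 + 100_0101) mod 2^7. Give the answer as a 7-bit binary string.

0110111

  1110010
+ 1000101
= 0110111  (discard carry-out 1)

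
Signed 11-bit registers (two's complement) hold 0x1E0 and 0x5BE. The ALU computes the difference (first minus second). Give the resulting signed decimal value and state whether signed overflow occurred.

0x1E0 = 00111100000 = 480 (signed)
0x5BE = 10110111110 = -578 (signed)
Subtract via negate-and-add: invert 10110111110 + 1 = 01001000010 (i.e. 578).
  00111100000
+ 01001000010
= 10000100010
Result 10000100010: MSB = 1 → 1058 − 2048 = -990.
Both addends (after negating the subtrahend) are non-negative but the stored result is negative: signed overflow. The true value 480 − (-578) = 1058 lies outside [-1024, 1023].

-990; overflow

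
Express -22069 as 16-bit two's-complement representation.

|-22069| = 22069 = 0101011000110101 in 16 bits.
Invert the bits: 1010100111001010. Add 1: 1010100111001011.
Check: 1010100111001011 reads as 43467 − 65536 = -22069.

1010100111001011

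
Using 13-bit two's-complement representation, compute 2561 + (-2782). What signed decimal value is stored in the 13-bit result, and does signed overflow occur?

2561 → 0101000000001
-2782 → 1010100100010
  0101000000001
+ 1010100100010
= 1111100100011
Result 1111100100011: MSB = 1 → 7971 − 8192 = -221.
Addends have opposite signs, so signed overflow cannot occur.

-221; no overflow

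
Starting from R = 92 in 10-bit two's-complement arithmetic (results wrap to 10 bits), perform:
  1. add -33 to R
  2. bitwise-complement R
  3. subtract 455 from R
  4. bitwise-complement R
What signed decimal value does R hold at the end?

Start: R = 92 = 0001011100.
R = 92 + (-33) = 59 = 0000111011
R = NOT 0000111011 = 1111000100 = -60
R = -60 − 455 = -515; wraps to 509 = 0111111101
R = NOT 0111111101 = 1000000010 = -510

-510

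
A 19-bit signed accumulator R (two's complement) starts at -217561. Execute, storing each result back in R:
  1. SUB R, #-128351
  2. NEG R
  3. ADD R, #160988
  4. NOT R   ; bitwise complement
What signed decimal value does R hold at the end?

Start: R = -217561 = 1001010111000100111.
R = -217561 − (-128351) = -89210 = 1101010001110000110
R = −(-89210) = 89210 = 0010101110001111010
R = 89210 + 160988 = 250198 = 0111101000101010110
R = NOT 0111101000101010110 = 1000010111010101001 = -250199

-250199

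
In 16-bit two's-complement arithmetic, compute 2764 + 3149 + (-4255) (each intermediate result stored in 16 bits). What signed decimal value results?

1658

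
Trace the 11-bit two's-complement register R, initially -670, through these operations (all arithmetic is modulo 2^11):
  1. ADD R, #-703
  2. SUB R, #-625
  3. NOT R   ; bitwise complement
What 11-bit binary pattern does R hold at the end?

01011101011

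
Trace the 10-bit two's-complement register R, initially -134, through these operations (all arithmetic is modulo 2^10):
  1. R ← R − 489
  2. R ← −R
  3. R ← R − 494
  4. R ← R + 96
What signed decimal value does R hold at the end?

225

Start: R = -134 = 1101111010.
R = -134 − 489 = -623; wraps to 401 = 0110010001
R = −(401) = -401 = 1001101111
R = -401 − 494 = -895; wraps to 129 = 0010000001
R = 129 + 96 = 225 = 0011100001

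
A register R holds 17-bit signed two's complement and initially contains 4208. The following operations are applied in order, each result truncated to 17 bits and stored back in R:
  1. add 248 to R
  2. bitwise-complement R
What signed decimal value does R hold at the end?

Start: R = 4208 = 00001000001110000.
R = 4208 + 248 = 4456 = 00001000101101000
R = NOT 00001000101101000 = 11110111010010111 = -4457

-4457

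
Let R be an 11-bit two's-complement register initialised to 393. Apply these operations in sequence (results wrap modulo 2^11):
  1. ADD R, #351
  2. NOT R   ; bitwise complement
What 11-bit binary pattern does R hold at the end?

10100010111

Start: R = 393 = 00110001001.
R = 393 + 351 = 744 = 01011101000
R = NOT 01011101000 = 10100010111 = -745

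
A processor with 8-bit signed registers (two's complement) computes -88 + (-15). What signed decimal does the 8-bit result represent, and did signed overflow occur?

-88 → 10101000
-15 → 11110001
  10101000
+ 11110001
= 10011001  (discard carry-out 1)
Result 10011001: MSB = 1 → 153 − 256 = -103.
Both addends are negative and so is the stored result: no signed overflow.

-103; no overflow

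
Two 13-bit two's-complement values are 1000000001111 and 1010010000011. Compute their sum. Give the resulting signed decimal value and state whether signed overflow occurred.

1170; overflow

1000000001111 = -4081 (signed)
1010010000011 = -2941 (signed)
  1000000001111
+ 1010010000011
= 0010010010010  (discard carry-out 1)
Result 0010010010010: MSB = 0 → value 1170.
Both addends are negative but the stored result is non-negative: signed overflow. The true value -4081 + (-2941) = -7022 lies outside [-4096, 4095].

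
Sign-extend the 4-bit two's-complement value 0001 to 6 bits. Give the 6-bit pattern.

000001

MSB of 0001 is 0; replicate it into the new high bits.
00|0001 → 000001 (still 1).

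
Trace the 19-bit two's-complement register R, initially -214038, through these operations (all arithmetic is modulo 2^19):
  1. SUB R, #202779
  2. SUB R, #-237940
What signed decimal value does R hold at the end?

-178877

Start: R = -214038 = 1001011101111101010.
R = -214038 − 202779 = -416817; wraps to 107471 = 0011010001111001111
R = 107471 − (-237940) = 345411; wraps to -178877 = 1010100010101000011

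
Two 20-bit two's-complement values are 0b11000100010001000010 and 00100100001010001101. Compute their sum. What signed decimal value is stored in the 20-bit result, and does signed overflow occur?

-96561; no overflow

0b11000100010001000010 → 11000100010001000010 = -244670 (signed)
00100100001010001101 = 148109 (signed)
  11000100010001000010
+ 00100100001010001101
= 11101000011011001111
Result 11101000011011001111: MSB = 1 → 952015 − 1048576 = -96561.
Addends have opposite signs, so signed overflow cannot occur.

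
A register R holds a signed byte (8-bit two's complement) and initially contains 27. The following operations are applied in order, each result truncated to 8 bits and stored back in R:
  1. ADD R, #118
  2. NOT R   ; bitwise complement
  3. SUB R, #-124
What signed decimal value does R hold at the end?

-22

Start: R = 27 = 00011011.
R = 27 + 118 = 145; wraps to -111 = 10010001
R = NOT 10010001 = 01101110 = 110
R = 110 − (-124) = 234; wraps to -22 = 11101010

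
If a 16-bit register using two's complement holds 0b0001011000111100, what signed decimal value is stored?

MSB is 0, so the value is non-negative: 0001011000111100 = 5692.

5692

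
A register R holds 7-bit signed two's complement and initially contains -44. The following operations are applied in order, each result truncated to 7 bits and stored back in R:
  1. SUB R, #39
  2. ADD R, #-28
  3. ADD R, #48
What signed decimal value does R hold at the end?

-63

Start: R = -44 = 1010100.
R = -44 − 39 = -83; wraps to 45 = 0101101
R = 45 + (-28) = 17 = 0010001
R = 17 + 48 = 65; wraps to -63 = 1000001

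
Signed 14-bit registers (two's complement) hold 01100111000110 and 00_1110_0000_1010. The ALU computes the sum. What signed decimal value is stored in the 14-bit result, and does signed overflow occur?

-6192; overflow

01100111000110 = 6598 (signed)
00_1110_0000_1010 → 00111000001010 = 3594 (signed)
  01100111000110
+ 00111000001010
= 10011111010000
Result 10011111010000: MSB = 1 → 10192 − 16384 = -6192.
Both addends are non-negative but the stored result is negative: signed overflow. The true value 6598 + 3594 = 10192 lies outside [-8192, 8191].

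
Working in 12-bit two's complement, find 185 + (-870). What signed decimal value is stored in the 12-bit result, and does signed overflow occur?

-685; no overflow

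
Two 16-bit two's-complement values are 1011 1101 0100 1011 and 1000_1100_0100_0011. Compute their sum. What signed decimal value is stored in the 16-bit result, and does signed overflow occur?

1011 1101 0100 1011 → 1011110101001011 = -17077 (signed)
1000_1100_0100_0011 → 1000110001000011 = -29629 (signed)
  1011110101001011
+ 1000110001000011
= 0100100110001110  (discard carry-out 1)
Result 0100100110001110: MSB = 0 → value 18830.
Both addends are negative but the stored result is non-negative: signed overflow. The true value -17077 + (-29629) = -46706 lies outside [-32768, 32767].

18830; overflow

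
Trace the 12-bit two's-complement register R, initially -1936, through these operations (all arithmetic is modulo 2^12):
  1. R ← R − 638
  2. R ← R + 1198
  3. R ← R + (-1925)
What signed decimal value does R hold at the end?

795

Start: R = -1936 = 100001110000.
R = -1936 − 638 = -2574; wraps to 1522 = 010111110010
R = 1522 + 1198 = 2720; wraps to -1376 = 101010100000
R = -1376 + (-1925) = -3301; wraps to 795 = 001100011011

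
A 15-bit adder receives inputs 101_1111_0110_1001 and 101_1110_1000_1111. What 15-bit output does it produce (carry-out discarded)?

  101111101101001
+ 101111010001111
= 011110111111000  (discard carry-out 1)

011110111111000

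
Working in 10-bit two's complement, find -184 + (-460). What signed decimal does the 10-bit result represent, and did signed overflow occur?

-184 → 1101001000
-460 → 1000110100
  1101001000
+ 1000110100
= 0101111100  (discard carry-out 1)
Result 0101111100: MSB = 0 → value 380.
Both addends are negative but the stored result is non-negative: signed overflow. The true value -184 + (-460) = -644 lies outside [-512, 511].

380; overflow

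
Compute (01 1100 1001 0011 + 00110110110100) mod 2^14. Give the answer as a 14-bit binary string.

  01110010010011
+ 00110110110100
= 10101001000111

10101001000111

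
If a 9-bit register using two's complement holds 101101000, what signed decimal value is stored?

MSB is 1, so the value is negative.
Invert: 010010111. Add 1: 010011000 = 152. So the value is −152.

-152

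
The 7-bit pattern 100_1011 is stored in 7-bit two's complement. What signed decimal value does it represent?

MSB is 1, so the value is negative.
Invert: 0110100. Add 1: 0110101 = 53. So the value is −53.

-53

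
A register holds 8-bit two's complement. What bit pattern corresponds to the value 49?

00110001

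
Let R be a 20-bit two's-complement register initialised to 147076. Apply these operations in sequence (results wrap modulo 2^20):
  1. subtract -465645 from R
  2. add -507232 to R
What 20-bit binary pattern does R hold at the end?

Start: R = 147076 = 00100011111010000100.
R = 147076 − (-465645) = 612721; wraps to -435855 = 10010101100101110001
R = -435855 + (-507232) = -943087; wraps to 105489 = 00011001110000010001

00011001110000010001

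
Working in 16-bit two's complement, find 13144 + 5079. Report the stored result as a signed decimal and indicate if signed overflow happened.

13144 → 0011001101011000
5079 → 0001001111010111
  0011001101011000
+ 0001001111010111
= 0100011100101111
Result 0100011100101111: MSB = 0 → value 18223.
Both addends are non-negative and so is the stored result: no signed overflow.

18223; no overflow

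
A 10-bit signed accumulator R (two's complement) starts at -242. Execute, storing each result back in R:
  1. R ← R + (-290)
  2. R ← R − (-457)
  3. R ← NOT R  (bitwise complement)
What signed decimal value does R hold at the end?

74

Start: R = -242 = 1100001110.
R = -242 + (-290) = -532; wraps to 492 = 0111101100
R = 492 − (-457) = 949; wraps to -75 = 1110110101
R = NOT 1110110101 = 0001001010 = 74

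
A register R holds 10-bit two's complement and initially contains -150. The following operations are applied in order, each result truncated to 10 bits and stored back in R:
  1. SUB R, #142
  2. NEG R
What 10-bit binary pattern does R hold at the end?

Start: R = -150 = 1101101010.
R = -150 − 142 = -292 = 1011011100
R = −(-292) = 292 = 0100100100

0100100100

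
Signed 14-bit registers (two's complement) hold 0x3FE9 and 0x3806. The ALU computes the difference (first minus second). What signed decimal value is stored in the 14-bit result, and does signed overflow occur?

2019; no overflow

0x3FE9 = 11111111101001 = -23 (signed)
0x3806 = 11100000000110 = -2042 (signed)
Subtract via negate-and-add: invert 11100000000110 + 1 = 00011111111010 (i.e. 2042).
  11111111101001
+ 00011111111010
= 00011111100011  (discard carry-out 1)
Result 00011111100011: MSB = 0 → value 2019.
Addends (after negating the subtrahend) have opposite signs, so signed overflow cannot occur.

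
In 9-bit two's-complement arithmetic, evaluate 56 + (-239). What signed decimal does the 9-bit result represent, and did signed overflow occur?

56 → 000111000
-239 → 100010001
  000111000
+ 100010001
= 101001001
Result 101001001: MSB = 1 → 329 − 512 = -183.
Addends have opposite signs, so signed overflow cannot occur.

-183; no overflow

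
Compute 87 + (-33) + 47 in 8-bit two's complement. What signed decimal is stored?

101

87 + (-33) = 54 (00110110)
54 + 47 = 101 (01100101)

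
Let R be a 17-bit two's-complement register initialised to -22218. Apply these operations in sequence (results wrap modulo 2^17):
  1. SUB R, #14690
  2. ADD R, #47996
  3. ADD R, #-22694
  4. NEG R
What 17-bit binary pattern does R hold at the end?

00010110101010110

Start: R = -22218 = 11010100100110110.
R = -22218 − 14690 = -36908 = 10110111111010100
R = -36908 + 47996 = 11088 = 00010101101010000
R = 11088 + (-22694) = -11606 = 11101001010101010
R = −(-11606) = 11606 = 00010110101010110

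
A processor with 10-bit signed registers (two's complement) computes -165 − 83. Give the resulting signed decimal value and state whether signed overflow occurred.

-248; no overflow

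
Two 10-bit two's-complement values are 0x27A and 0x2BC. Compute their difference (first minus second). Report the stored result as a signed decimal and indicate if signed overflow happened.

-66; no overflow

0x27A = 1001111010 = -390 (signed)
0x2BC = 1010111100 = -324 (signed)
Subtract via negate-and-add: invert 1010111100 + 1 = 0101000100 (i.e. 324).
  1001111010
+ 0101000100
= 1110111110
Result 1110111110: MSB = 1 → 958 − 1024 = -66.
Addends (after negating the subtrahend) have opposite signs, so signed overflow cannot occur.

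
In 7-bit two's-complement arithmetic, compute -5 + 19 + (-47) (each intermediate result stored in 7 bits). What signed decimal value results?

-33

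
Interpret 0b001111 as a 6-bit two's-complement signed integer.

15

MSB is 0, so the value is non-negative: 001111 = 15.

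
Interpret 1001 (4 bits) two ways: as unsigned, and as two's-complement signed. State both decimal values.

Unsigned: 1001 = 9.
Signed: MSB=1 → 9 − 16 = -7.

unsigned = 9, signed = -7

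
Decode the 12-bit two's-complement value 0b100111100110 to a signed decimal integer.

-1562

MSB is 1, so the value is negative.
Invert: 011000011001. Add 1: 011000011010 = 1562. So the value is −1562.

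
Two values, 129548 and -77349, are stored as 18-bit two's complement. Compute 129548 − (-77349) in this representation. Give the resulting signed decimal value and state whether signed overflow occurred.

129548 → 011111101000001100
-77349 → 101101000111011011
Subtract via negate-and-add: invert 101101000111011011 + 1 = 010010111000100101 (i.e. 77349).
  011111101000001100
+ 010010111000100101
= 110010100000110001
Result 110010100000110001: MSB = 1 → 206897 − 262144 = -55247.
Both addends (after negating the subtrahend) are non-negative but the stored result is negative: signed overflow. The true value 129548 − (-77349) = 206897 lies outside [-131072, 131071].

-55247; overflow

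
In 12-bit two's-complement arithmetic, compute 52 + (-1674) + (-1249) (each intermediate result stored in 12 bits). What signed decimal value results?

52 + (-1674) = -1622 (100110101010)
-1622 + (-1249) = -2871 → wraps to 1225 (010011001001)

1225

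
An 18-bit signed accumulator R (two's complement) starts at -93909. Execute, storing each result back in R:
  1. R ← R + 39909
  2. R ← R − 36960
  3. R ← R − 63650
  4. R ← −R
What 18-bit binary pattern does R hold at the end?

Start: R = -93909 = 101001000100101011.
R = -93909 + 39909 = -54000 = 110010110100010000
R = -54000 − 36960 = -90960 = 101001110010110000
R = -90960 − 63650 = -154610; wraps to 107534 = 011010010000001110
R = −(107534) = -107534 = 100101101111110010

100101101111110010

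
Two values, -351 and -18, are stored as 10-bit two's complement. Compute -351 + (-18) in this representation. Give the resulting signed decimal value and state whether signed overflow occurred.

-351 → 1010100001
-18 → 1111101110
  1010100001
+ 1111101110
= 1010001111  (discard carry-out 1)
Result 1010001111: MSB = 1 → 655 − 1024 = -369.
Both addends are negative and so is the stored result: no signed overflow.

-369; no overflow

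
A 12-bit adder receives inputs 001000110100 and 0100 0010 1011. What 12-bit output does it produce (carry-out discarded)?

011001011111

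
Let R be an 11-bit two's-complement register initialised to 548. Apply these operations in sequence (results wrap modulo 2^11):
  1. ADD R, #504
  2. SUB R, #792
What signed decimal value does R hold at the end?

260

Start: R = 548 = 01000100100.
R = 548 + 504 = 1052; wraps to -996 = 10000011100
R = -996 − 792 = -1788; wraps to 260 = 00100000100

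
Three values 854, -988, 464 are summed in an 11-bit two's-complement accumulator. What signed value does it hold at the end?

330

854 + (-988) = -134 (11101111010)
-134 + 464 = 330 (00101001010)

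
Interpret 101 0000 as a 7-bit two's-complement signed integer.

MSB is 1, so the value is negative.
Invert: 0101111. Add 1: 0110000 = 48. So the value is −48.

-48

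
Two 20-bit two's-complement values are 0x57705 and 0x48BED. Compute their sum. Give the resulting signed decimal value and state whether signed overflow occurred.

-392462; overflow

0x57705 = 01010111011100000101 = 358149 (signed)
0x48BED = 01001000101111101101 = 297965 (signed)
  01010111011100000101
+ 01001000101111101101
= 10100000001011110010
Result 10100000001011110010: MSB = 1 → 656114 − 1048576 = -392462.
Both addends are non-negative but the stored result is negative: signed overflow. The true value 358149 + 297965 = 656114 lies outside [-524288, 524287].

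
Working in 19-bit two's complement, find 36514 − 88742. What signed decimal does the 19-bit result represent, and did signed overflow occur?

-52228; no overflow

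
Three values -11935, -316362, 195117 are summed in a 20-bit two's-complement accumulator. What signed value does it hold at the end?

-11935 + (-316362) = -328297 (10101111110110010111)
-328297 + 195117 = -133180 (11011111011111000100)

-133180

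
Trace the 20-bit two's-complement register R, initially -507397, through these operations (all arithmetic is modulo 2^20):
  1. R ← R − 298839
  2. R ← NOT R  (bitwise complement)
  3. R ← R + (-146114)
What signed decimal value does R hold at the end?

Start: R = -507397 = 10000100000111111011.
R = -507397 − 298839 = -806236; wraps to 242340 = 00111011001010100100
R = NOT 00111011001010100100 = 11000100110101011011 = -242341
R = -242341 + (-146114) = -388455 = 10100001001010011001

-388455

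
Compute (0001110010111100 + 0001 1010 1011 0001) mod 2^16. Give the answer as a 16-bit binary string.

0011011101101101

  0001110010111100
+ 0001101010110001
= 0011011101101101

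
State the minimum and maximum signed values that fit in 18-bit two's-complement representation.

Minimum: −2^17 = -131072.
Maximum: 2^17 − 1 = 131071.

min = -131072, max = 131071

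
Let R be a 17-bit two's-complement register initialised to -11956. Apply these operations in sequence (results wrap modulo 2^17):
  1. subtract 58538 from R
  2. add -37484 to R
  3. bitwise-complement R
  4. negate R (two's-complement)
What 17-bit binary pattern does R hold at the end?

00101101000110111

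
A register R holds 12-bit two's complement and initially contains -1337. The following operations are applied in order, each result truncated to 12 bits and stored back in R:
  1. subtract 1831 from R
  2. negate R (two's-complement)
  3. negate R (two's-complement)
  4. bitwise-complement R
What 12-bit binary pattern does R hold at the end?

110001011111

Start: R = -1337 = 101011000111.
R = -1337 − 1831 = -3168; wraps to 928 = 001110100000
R = −(928) = -928 = 110001100000
R = −(-928) = 928 = 001110100000
R = NOT 001110100000 = 110001011111 = -929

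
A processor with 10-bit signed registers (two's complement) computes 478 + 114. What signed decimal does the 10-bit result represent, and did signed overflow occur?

478 → 0111011110
114 → 0001110010
  0111011110
+ 0001110010
= 1001010000
Result 1001010000: MSB = 1 → 592 − 1024 = -432.
Both addends are non-negative but the stored result is negative: signed overflow. The true value 478 + 114 = 592 lies outside [-512, 511].

-432; overflow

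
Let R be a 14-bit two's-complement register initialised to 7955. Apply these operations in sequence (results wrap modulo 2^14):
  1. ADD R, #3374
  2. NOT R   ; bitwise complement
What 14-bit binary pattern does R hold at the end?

Start: R = 7955 = 01111100010011.
R = 7955 + 3374 = 11329; wraps to -5055 = 10110001000001
R = NOT 10110001000001 = 01001110111110 = 5054

01001110111110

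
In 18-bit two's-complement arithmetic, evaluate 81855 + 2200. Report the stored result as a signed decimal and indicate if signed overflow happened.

84055; no overflow

81855 → 010011111110111111
2200 → 000000100010011000
  010011111110111111
+ 000000100010011000
= 010100100001010111
Result 010100100001010111: MSB = 0 → value 84055.
Both addends are non-negative and so is the stored result: no signed overflow.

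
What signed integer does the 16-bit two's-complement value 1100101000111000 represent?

-13768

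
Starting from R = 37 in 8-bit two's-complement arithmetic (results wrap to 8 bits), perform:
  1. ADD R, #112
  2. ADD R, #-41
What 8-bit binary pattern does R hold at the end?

01101100

Start: R = 37 = 00100101.
R = 37 + 112 = 149; wraps to -107 = 10010101
R = -107 + (-41) = -148; wraps to 108 = 01101100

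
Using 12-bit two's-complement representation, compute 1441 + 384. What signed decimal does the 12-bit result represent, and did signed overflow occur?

1825; no overflow

1441 → 010110100001
384 → 000110000000
  010110100001
+ 000110000000
= 011100100001
Result 011100100001: MSB = 0 → value 1825.
Both addends are non-negative and so is the stored result: no signed overflow.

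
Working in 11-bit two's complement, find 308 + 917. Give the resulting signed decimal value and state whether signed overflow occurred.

308 → 00100110100
917 → 01110010101
  00100110100
+ 01110010101
= 10011001001
Result 10011001001: MSB = 1 → 1225 − 2048 = -823.
Both addends are non-negative but the stored result is negative: signed overflow. The true value 308 + 917 = 1225 lies outside [-1024, 1023].

-823; overflow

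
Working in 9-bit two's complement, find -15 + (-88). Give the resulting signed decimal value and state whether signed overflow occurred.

-15 → 111110001
-88 → 110101000
  111110001
+ 110101000
= 110011001  (discard carry-out 1)
Result 110011001: MSB = 1 → 409 − 512 = -103.
Both addends are negative and so is the stored result: no signed overflow.

-103; no overflow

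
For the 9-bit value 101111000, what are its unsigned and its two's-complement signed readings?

unsigned = 376, signed = -136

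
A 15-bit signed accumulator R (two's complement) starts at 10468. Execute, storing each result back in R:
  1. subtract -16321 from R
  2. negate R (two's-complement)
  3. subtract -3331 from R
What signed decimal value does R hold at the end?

9310

Start: R = 10468 = 010100011100100.
R = 10468 − (-16321) = 26789; wraps to -5979 = 110100010100101
R = −(-5979) = 5979 = 001011101011011
R = 5979 − (-3331) = 9310 = 010010001011110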